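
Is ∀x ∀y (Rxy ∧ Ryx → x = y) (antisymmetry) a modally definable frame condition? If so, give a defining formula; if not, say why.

Any modally definable frame class is closed under surjective bounded morphisms.
The 4-cycle (worlds w0,w1,w2,w3 with w0→w1→w2→w3→w0) is antisymmetric. Sending even-indexed worlds to s and odd-indexed worlds to t is a surjective bounded morphism onto the two-world frame with s↔t, which is not antisymmetric.
So the class is not modally definable.

Not definable by any modal formula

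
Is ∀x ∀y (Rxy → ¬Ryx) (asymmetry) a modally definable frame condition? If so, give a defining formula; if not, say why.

Not modally definable

Any modally definable frame class is closed under surjective bounded morphisms.
The 3-cycle (worlds s,t,u with s→t→u→s) is asymmetric. Mapping every world to a single reflexive point • is a surjective bounded morphism, and the reflexive point is not asymmetric (R•• but asymmetry requires ¬R••).
So no modal formula (or set of formulas) defines exactly the asymmetric frames.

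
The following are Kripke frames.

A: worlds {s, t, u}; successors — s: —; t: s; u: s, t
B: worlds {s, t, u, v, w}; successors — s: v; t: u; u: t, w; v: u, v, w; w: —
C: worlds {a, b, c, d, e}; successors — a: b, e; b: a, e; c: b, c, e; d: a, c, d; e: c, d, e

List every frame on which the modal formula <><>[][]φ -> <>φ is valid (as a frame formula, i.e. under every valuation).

This is the axiom for a generalized confluence (Geach) condition; its first-order frame correspondent is forall x forall y (x R^2 y -> exists w (y R^2 w & xRw)).
A: fails — uR²s but no w with sR²w and uRw.
B: fails — sR²u but no w* with uR²w* and sRw*.
C: satisfies the condition.
Valid on: C.

C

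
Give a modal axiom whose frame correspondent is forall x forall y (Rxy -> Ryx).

p → □◇p

This is symmetry; the standard corresponding axiom is B: p → □◇p.
Suppose p→□◇p is valid. Take Rxy and set V(p)={x}. Then p at x, so □◇p at x, so ◇p at y, so some z with Ryz has p; z=x, i.e. Ryx.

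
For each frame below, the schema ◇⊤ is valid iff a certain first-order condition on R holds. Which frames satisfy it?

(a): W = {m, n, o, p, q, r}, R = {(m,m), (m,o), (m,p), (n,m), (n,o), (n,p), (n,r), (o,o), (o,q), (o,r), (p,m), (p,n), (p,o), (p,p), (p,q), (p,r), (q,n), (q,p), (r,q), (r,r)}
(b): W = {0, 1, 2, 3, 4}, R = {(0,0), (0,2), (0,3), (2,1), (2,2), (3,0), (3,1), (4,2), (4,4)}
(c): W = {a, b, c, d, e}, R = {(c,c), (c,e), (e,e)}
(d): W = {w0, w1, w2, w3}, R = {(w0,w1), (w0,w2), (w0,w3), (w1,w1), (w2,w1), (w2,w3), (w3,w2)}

This is the axiom for seriality; its first-order frame correspondent is ∀x ∃y Rxy.
(a): ✓.
(b): fails — world 1 has no successor.
(c): fails — world a has no successor.
(d): ✓.
Valid on: (a), (d).

(a), (d)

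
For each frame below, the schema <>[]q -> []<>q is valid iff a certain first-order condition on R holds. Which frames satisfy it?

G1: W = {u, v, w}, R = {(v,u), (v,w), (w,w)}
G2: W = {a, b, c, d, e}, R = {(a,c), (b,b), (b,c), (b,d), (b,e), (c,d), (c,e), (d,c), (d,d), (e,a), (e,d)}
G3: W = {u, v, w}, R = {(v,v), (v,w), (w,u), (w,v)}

G2

Frame correspondent (Sahlqvist): forall x forall y forall z (Rxy & Rxz -> exists w (Ryw & Rzw)) — i.e. convergence.
G1: fails — Rvu and Rvu but u and u have no common successor.
G2: holds.
G3: fails — Rwu and Rwu but u and u have no common successor.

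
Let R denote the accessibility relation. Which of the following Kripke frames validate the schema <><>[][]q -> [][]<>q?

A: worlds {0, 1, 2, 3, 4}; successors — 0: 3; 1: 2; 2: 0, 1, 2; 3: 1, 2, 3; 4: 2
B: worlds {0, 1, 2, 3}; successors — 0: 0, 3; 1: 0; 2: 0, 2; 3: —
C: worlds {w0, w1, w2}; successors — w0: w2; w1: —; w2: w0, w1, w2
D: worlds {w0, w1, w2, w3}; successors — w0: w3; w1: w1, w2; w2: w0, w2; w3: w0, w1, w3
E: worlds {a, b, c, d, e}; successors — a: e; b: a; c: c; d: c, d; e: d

E

Frame correspondent (Sahlqvist): forall x forall y forall z ((x R^2 y & x R^2 z) -> exists w (y R^2 w & zRw)) — i.e. a generalized confluence (Geach) condition.
A: fails — 1R²1, 1R²0 but no w with 1R²w and 0Rw.
B: fails — 0R²0, 0R²3 but no w with 0R²w and 3Rw.
C: fails — w0R²w0, w0R²w1 but no w with w0R²w and w1Rw.
D: fails — w0R²w1, w0R²w0 but no w with w1R²w and w0Rw.
E: condition met.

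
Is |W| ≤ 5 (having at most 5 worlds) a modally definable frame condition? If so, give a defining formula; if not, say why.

Modal frame validity is preserved under disjoint unions.
Any modal formula valid on each of 6 disjoint one-world frames is valid on their disjoint union (validity is preserved under disjoint unions). Each one-world frame has |W|=1≤5, but the union has |W|=6.
Hence having at most 5 worlds is not modally definable.

Not modally definable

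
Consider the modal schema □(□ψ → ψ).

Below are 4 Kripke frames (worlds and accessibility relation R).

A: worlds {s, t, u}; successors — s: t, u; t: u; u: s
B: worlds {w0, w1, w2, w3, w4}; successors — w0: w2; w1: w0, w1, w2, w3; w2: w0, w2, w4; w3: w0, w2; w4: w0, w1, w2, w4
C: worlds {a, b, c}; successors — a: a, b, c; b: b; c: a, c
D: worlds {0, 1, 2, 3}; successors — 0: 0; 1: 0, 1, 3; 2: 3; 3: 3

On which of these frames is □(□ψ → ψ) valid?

This is the axiom for shift-reflexivity; its first-order frame correspondent is ∀x ∀y (Rxy → Ryy).
A: fails — Rsu but not Ruu.
B: fails — Rw1w0 but not Rw0w0.
C: condition met.
D: condition met.

C, D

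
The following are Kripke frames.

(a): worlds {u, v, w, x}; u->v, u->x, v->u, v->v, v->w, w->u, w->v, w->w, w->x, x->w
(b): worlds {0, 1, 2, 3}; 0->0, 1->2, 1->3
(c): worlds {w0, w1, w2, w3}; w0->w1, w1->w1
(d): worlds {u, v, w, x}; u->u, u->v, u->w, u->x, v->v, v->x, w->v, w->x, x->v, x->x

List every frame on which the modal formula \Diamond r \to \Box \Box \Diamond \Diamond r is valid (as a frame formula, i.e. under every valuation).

(b), (c)

Frame correspondent (Sahlqvist): \forall x \forall y \forall z ((xRy \wedge x R^2 z) \to \exists w (y = w \wedge z R^2 w)) — i.e. a generalized confluence (Geach) condition.
(a): fails — uRx, uR²u but no t with x=t and uR²t.
(b): satisfies the condition.
(c): satisfies the condition.
(d): fails — uRu, uR²v but no t with u=t and vR²t.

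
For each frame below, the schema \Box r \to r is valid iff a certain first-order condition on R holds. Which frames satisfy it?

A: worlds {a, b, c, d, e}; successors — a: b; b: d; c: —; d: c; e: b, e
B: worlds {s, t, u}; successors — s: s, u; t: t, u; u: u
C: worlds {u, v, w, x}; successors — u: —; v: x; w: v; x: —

The schema corresponds to reflexivity: \forall x Rxx.
A: fails — world a does not see itself.
B: satisfies the condition.
C: fails — world u does not see itself.
Valid on: B.

B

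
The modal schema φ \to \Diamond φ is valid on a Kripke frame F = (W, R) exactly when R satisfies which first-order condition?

This schema is equivalent to the T axiom □φ → φ.
Its frame correspondent is reflexivity — \forall x Rxx.

reflexivity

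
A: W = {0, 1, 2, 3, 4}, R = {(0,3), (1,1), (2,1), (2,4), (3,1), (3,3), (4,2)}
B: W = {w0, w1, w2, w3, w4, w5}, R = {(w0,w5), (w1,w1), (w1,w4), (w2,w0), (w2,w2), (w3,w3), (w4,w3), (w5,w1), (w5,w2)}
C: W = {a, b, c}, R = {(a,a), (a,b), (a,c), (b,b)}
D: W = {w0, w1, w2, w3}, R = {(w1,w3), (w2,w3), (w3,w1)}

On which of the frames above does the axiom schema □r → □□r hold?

The schema corresponds to transitivity: ∀x ∀y ∀z (Rxy ∧ Ryz → Rxz).
A: fails — R24 and R42 but not R22.
B: fails — Rw5w2 and Rw2w0 but not Rw5w0.
C: condition met.
D: fails — Rw3w1 and Rw1w3 but not Rw3w3.
Valid on: C.

C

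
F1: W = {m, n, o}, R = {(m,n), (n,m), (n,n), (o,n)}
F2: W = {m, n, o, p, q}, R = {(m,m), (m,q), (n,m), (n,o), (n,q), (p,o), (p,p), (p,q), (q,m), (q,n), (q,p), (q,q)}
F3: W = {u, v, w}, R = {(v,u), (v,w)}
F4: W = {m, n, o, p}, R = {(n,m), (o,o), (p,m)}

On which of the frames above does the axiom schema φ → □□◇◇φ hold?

F3, F4

This is the axiom for a generalized confluence (Geach) condition; its first-order frame correspondent is ∀x ∀z (xR²z → ∃w (x = w ∧ zR²w)).
F1: fails — oR²m but no w with o=w and mR²w.
F2: fails — pR²o but no w with p=w and oR²w.
F3: satisfies the condition.
F4: satisfies the condition.
Valid on: F3, F4.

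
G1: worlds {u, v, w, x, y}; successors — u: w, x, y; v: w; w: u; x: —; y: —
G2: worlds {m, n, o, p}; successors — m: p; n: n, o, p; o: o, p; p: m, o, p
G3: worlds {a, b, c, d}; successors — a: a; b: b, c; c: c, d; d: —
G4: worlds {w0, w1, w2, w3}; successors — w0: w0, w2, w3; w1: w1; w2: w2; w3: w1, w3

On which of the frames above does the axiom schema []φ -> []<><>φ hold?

This is the axiom for a generalized confluence (Geach) condition; its first-order frame correspondent is forall x forall z (xRz -> exists w (xRw & z R^2 w)).
G1: fails — uRx but no t with uRt and xR²t.
G2: condition met.
G3: fails — cRd but no w with cRw and dR²w.
G4: condition met.

G2, G4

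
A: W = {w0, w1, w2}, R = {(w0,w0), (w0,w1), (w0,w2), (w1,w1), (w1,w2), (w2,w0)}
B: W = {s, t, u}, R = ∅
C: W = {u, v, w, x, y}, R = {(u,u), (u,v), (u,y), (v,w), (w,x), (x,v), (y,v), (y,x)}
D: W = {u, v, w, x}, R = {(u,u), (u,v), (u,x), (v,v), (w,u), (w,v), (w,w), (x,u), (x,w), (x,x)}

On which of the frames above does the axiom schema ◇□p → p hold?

Frame correspondent (Sahlqvist): ∀x ∀y (Rxy → Ryx) — i.e. symmetry.
A: fails — Rw1w2 but not Rw2w1.
B: ✓.
C: fails — Ruv but not Rvu.
D: fails — Ruv but not Rvu.

B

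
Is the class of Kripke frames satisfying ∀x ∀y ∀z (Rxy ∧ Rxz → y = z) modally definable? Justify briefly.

Yes — defined by ◇q → □q

This is a Sahlqvist condition; the CD axiom ◇q → □q defines it.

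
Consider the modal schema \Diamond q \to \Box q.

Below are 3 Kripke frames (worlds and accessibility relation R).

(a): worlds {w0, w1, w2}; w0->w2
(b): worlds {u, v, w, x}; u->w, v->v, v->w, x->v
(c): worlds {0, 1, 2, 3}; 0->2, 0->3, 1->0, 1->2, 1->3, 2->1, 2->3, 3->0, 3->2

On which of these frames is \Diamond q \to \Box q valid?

The schema corresponds to partial functionality: \forall x \forall y \forall z (Rxy \wedge Rxz \to y = z).
(a): holds.
(b): fails — v sees both v and w.
(c): fails — 0 sees both 2 and 3.

(a)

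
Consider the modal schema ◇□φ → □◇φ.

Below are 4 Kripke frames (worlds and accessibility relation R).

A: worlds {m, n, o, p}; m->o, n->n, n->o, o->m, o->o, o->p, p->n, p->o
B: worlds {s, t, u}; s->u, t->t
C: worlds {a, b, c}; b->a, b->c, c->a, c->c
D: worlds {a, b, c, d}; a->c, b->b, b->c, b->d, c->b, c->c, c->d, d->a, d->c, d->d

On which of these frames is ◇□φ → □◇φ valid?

A, D

Frame correspondent (Sahlqvist): ∀x ∀y ∀z (Rxy ∧ Rxz → ∃w (Ryw ∧ Rzw)) — i.e. convergence.
A: holds.
B: fails — Rsu and Rsu but u and u have no common successor.
C: fails — Rba and Rba but a and a have no common successor.
D: holds.
Valid on: A, D.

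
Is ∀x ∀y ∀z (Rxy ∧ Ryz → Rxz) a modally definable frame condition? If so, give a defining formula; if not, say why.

Yes — defined by □r → □□r

The condition is transitivity. A defining modal formula is □r → □□r.
Suppose □r→□□r is valid. Take Rxy, Ryz and set V(r)={w : Rxw}. Then □r at x, so □□r at x, so □r at y, so r at z, i.e. Rxz.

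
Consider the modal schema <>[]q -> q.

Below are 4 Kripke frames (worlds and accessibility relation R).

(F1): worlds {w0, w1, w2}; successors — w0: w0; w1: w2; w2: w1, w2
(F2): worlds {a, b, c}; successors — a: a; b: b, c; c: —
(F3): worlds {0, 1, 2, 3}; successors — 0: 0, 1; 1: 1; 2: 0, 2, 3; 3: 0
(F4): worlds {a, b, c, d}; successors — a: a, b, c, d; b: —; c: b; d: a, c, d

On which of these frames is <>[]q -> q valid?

(F1)

The schema corresponds to symmetry: forall x forall y (Rxy -> Ryx).
(F1): holds.
(F2): fails — Rbc but not Rcb.
(F3): fails — R01 but not R10.
(F4): fails — Rdc but not Rcd.
Valid on: (F1).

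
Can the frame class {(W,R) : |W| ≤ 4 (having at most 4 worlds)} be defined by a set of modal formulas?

If a class were modally definable it would be closed under disjoint unions (Goldblatt–Thomason).
Any modal formula valid on each of 5 disjoint one-world frames is valid on their disjoint union (validity is preserved under disjoint unions). Each one-world frame has |W|=1≤4, but the union has |W|=5.
So the class is not modally definable.

No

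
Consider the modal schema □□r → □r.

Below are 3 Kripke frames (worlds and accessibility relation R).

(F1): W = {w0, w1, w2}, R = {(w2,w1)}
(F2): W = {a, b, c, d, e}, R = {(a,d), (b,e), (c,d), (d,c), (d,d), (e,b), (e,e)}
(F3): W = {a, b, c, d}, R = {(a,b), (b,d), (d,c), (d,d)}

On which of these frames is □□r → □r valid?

(F2)

Frame correspondent (Sahlqvist): ∀x ∀y (Rxy → ∃z (Rxz ∧ Rzy)) — i.e. density.
(F1): fails — Rw2w1 but no z with Rw2z and Rzw1.
(F2): condition met.
(F3): fails — Rab but no z with Raz and Rzb.
Valid on: (F2).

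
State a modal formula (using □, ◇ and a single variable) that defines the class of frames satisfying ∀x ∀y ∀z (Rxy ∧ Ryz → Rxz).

□p → □□p

A defining formula is □p → □□p (the 4 axiom).
Suppose □p→□□p is valid. Take Rxy, Ryz and set V(p)={w : Rxw}. Then □p at x, so □□p at x, so □p at y, so p at z, i.e. Rxz.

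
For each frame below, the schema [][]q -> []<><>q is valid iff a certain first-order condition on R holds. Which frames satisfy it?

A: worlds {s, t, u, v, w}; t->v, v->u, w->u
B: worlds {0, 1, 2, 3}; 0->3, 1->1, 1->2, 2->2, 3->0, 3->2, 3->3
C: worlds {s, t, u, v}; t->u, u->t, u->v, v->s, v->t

B

This is the axiom for a generalized confluence (Geach) condition; its first-order frame correspondent is forall x forall z (xRz -> exists w (x R^2 w & z R^2 w)).
A: fails — tRv but no w* with tR²w* and vR²w*.
B: condition met.
C: fails — vRs but no w with vR²w and sR²w.
Valid on: B.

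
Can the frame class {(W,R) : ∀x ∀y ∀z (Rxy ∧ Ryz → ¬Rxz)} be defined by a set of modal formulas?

Modal frame validity is preserved under surjective bounded morphisms.
The 5-cycle (worlds a,b,c,d,e with a→b→c→d→e→a) is intransitive. Mapping every world to a single reflexive point • is a surjective bounded morphism; the reflexive point is not intransitive (R••∧R•• but R••).
So no modal formula (or set of formulas) defines exactly the intransitive frames.

Not modally definable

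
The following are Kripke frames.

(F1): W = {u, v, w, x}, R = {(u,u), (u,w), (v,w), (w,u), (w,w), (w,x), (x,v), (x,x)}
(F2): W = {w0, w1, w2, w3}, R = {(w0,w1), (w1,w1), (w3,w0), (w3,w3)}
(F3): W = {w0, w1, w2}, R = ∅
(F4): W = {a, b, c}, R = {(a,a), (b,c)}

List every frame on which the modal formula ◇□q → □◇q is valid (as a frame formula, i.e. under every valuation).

(F3)

Frame correspondent (Sahlqvist): ∀x ∀y ∀z (Rxy ∧ Rxz → ∃w (Ryw ∧ Rzw)) — i.e. convergence.
(F1): fails — Rwu and Rwx but u and x have no common successor.
(F2): fails — Rw3w0 and Rw3w3 but w0 and w3 have no common successor.
(F3): holds.
(F4): fails — Rbc and Rbc but c and c have no common successor.
Valid on: (F3).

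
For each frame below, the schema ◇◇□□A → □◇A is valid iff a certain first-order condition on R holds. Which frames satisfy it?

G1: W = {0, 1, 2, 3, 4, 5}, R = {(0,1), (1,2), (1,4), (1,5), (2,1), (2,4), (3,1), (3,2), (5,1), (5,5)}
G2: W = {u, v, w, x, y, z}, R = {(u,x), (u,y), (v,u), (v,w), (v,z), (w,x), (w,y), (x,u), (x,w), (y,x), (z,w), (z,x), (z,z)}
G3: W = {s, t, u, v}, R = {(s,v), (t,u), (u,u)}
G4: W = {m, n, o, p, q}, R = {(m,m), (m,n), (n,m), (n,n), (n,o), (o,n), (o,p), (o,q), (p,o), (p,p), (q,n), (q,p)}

This is the axiom for a generalized confluence (Geach) condition; its first-order frame correspondent is ∀x ∀y ∀z ((xR²y ∧ xRz) → ∃w (yR²w ∧ zRw)).
G1: fails — 0R²4, 0R1 but no w with 4R²w and 1Rw.
G2: fails — uR²x, uRx but no t with xR²t and xRt.
G3: satisfies the condition.
G4: satisfies the condition.
Valid on: G3, G4.

G3, G4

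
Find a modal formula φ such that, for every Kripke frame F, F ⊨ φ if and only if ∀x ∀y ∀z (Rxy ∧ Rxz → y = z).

This is partial functionality; the standard corresponding axiom is CD: ◇s → □s.
Suppose ◇s→□s is valid. Take Rxy, Rxz and set V(s)={y}. Then ◇s at x, so □s at x, so s at z, i.e. z=y.

◇s → □s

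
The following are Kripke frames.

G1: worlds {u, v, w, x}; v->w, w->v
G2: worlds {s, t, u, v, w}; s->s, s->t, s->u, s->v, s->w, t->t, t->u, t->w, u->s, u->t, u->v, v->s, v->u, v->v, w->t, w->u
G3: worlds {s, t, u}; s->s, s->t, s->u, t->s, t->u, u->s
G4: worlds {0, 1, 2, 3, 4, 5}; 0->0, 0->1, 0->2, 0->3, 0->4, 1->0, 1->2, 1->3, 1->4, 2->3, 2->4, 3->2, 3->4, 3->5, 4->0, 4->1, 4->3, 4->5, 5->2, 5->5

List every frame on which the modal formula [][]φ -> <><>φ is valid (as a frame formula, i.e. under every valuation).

Frame correspondent (Sahlqvist): forall x exists w (x R^2 w & x R^2 w) — i.e. a generalized confluence (Geach) condition.
G1: fails — at u but no t with uR²t and uR²t.
G2: satisfies the condition.
G3: satisfies the condition.
G4: satisfies the condition.
Valid on: G2, G3, G4.

G2, G3, G4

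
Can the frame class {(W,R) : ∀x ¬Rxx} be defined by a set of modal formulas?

If a class were modally definable it would be closed under surjective bounded morphisms (Goldblatt–Thomason).
The 4-cycle (worlds s,t,u,v with s→t→u→v→s) is irreflexive, and the map sending every world to a single reflexive point • is a surjective bounded morphism (forth: every edge maps to (•,•); back: every world has a successor). So any modal formula valid on the 4-cycle is also valid on the reflexive point, which is not irreflexive.
Hence irreflexivity is not modally definable.

Not definable by any modal formula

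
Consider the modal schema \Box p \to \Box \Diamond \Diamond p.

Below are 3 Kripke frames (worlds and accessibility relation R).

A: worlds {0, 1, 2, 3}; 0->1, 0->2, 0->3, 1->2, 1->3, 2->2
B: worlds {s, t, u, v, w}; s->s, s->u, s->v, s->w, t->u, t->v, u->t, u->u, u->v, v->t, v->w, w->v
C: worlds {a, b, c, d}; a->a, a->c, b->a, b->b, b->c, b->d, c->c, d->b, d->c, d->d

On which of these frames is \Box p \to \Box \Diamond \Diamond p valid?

Frame correspondent (Sahlqvist): \forall x \forall z (xRz \to \exists w (xRw \wedge z R^2 w)) — i.e. a generalized confluence (Geach) condition.
A: fails — 0R3 but no w with 0Rw and 3R²w.
B: ✓.
C: ✓.
Valid on: B, C.

B, C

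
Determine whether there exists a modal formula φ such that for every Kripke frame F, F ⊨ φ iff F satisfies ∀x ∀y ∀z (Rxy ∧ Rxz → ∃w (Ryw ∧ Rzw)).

Yes, by ◇□q → □◇q

This is a Sahlqvist condition; the .2 axiom ◇□q → □◇q defines it.
Suppose ◇□q→□◇q is valid. Take Rxy, Rxz and set V(q)={w : Ryw}. Then □q at y so ◇□q at x, so □◇q at x, so ◇q at z, giving w with Rzw and Ryw.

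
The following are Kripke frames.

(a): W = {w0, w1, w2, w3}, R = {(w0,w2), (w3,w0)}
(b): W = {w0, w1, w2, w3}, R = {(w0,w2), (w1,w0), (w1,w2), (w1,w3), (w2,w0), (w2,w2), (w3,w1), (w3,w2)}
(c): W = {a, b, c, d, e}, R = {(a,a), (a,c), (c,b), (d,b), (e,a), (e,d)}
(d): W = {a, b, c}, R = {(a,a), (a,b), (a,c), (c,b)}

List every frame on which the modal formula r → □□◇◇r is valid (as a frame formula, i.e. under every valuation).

This is the axiom for a generalized confluence (Geach) condition; its first-order frame correspondent is ∀x ∀z (xR²z → ∃w (x = w ∧ zR²w)).
(a): fails — w3R²w2 but no w with w3=w and w2R²w.
(b): fails — w1R²w0 but no w with w1=w and w0R²w.
(c): fails — aR²b but no w with a=w and bR²w.
(d): fails — aR²b but no w with a=w and bR²w.
Valid on no frame.

none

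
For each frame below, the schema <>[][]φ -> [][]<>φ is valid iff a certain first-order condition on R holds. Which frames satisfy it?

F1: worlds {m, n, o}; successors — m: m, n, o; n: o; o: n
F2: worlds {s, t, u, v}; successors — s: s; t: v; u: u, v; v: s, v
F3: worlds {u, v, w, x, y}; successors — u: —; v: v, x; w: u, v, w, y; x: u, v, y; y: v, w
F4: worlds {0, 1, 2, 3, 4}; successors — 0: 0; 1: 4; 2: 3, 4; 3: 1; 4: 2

The schema corresponds to a generalized confluence (Geach) condition: forall x forall y forall z ((xRy & x R^2 z) -> exists w (y R^2 w & zRw)).
F1: fails — mRn, mR²n but no w with nR²w and nRw.
F2: holds.
F3: fails — vRv, vR²u but no t with vR²t and uRt.
F4: holds.

F2, F4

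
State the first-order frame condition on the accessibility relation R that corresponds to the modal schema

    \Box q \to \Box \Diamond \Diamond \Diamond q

\forall x \forall z (xRz \to \exists w (xRw \wedge z R^3 w))

This is a Sahlqvist (Geach-type) schema ◇^0□^1q → □^1◇^3q.
Minimal-valuation argument: fix x; take any y with xR^0y and any z with xR^1z. Set V(q) to the set of worlds R-reachable from y in exactly 1 step. Then □^1q holds at y, so the antecedent holds at x; validity forces ◇^3q at z, giving a w with zR^3w and yR^1w.
First-order correspondent: \forall x \forall z (xRz \to \exists w (xRw \wedge z R^3 w)).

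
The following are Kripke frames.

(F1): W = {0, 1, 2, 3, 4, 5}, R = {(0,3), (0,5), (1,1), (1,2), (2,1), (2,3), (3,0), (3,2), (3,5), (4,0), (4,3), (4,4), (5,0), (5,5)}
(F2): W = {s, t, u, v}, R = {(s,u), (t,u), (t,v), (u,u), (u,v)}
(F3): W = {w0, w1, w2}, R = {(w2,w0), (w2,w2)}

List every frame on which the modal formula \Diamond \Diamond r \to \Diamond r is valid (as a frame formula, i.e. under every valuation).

Frame correspondent (Sahlqvist): \forall x \forall y (x R^2 y \to \exists w (y = w \wedge xRw)) — i.e. a generalized confluence (Geach) condition.
(F1): fails — 0R²0 but no w with 0=w and 0Rw.
(F2): fails — sR²v but no w with v=w and sRw.
(F3): holds.
Valid on: (F3).

(F3)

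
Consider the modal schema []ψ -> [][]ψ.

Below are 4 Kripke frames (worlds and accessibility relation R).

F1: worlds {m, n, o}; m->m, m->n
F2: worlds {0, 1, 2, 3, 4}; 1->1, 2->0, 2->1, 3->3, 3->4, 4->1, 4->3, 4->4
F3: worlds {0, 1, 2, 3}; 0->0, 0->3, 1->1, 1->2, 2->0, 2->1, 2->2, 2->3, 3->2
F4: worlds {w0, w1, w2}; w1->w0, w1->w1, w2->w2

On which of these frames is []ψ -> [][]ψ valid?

F1, F4

The schema corresponds to transitivity: forall x forall y forall z (Rxy & Ryz -> Rxz).
F1: ✓.
F2: fails — R34 and R41 but not R31.
F3: fails — R32 and R23 but not R33.
F4: ✓.
Valid on: F1, F4.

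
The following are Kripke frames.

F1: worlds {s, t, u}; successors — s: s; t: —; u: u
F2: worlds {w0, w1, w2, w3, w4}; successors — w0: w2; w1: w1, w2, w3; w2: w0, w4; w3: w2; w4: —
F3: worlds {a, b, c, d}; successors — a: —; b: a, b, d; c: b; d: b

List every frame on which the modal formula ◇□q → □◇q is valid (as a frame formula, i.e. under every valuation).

This is the axiom for convergence; its first-order frame correspondent is ∀x ∀y ∀z (Rxy ∧ Rxz → ∃w (Ryw ∧ Rzw)).
F1: condition met.
F2: fails — Rw1w2 and Rw1w1 but w2 and w1 have no common successor.
F3: fails — Rbb and Rba but b and a have no common successor.

F1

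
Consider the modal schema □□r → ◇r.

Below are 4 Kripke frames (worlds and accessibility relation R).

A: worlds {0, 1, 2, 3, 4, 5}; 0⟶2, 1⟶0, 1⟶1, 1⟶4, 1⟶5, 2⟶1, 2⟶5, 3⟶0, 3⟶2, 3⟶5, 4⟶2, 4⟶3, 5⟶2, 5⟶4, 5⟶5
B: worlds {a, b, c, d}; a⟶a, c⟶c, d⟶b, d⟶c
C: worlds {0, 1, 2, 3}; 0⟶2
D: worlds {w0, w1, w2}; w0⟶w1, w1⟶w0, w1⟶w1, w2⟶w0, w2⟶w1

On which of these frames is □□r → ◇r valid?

D

Frame correspondent (Sahlqvist): ∀x ∃w (xR²w ∧ xRw) — i.e. a generalized confluence (Geach) condition.
A: fails — at 0 but no w with 0R²w and 0Rw.
B: fails — at b but no w with bR²w and bRw.
C: fails — at 0 but no w with 0R²w and 0Rw.
D: holds.
Valid on: D.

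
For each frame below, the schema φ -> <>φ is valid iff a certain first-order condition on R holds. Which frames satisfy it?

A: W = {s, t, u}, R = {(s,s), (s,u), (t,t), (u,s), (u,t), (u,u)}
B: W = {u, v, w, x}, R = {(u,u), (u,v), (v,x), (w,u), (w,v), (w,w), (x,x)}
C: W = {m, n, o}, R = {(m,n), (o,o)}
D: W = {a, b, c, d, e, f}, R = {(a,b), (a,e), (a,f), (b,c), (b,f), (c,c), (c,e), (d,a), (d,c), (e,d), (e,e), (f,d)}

Frame correspondent (Sahlqvist): forall x exists w (x = w & xRw) — i.e. a generalized confluence (Geach) condition.
A: satisfies the condition.
B: fails — at v but no t with v=t and vRt.
C: fails — at m but no w with m=w and mRw.
D: fails — at a but no w with a=w and aRw.
Valid on: A.

A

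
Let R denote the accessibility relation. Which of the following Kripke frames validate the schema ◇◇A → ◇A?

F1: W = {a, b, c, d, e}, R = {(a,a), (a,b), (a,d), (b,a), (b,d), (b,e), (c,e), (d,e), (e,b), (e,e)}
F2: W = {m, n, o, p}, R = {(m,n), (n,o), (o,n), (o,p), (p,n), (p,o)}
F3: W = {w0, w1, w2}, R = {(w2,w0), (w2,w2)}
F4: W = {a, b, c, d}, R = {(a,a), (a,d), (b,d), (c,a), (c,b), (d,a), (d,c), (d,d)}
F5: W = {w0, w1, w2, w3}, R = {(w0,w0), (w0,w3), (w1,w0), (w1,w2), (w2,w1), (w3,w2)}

F3

Frame correspondent (Sahlqvist): ∀x ∀y ∀z (Rxy ∧ Ryz → Rxz) — i.e. transitivity.
F1: fails — Reb and Rba but not Rea.
F2: fails — Ron and Rno but not Roo.
F3: satisfies the condition.
F4: fails — Rdc and Rcb but not Rdb.
F5: fails — Rw1w2 and Rw2w1 but not Rw1w1.
Valid on: F3.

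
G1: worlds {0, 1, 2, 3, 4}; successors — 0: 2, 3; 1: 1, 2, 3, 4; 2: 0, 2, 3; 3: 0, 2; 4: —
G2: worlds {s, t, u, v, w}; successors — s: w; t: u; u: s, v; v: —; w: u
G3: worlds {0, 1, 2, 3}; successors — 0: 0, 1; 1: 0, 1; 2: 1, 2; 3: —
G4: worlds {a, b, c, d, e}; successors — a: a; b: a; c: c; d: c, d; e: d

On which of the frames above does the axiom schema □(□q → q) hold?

Frame correspondent (Sahlqvist): ∀x ∀y (Rxy → Ryy) — i.e. shift-reflexivity.
G1: fails — R23 but not R33.
G2: fails — Ruv but not Rvv.
G3: holds.
G4: holds.
Valid on: G3, G4.

G3, G4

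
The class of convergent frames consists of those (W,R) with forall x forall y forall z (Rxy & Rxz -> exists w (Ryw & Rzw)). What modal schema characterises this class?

◇□ψ → □◇ψ

The condition is convergence. The .2 schema ◇□ψ → □◇ψ defines it.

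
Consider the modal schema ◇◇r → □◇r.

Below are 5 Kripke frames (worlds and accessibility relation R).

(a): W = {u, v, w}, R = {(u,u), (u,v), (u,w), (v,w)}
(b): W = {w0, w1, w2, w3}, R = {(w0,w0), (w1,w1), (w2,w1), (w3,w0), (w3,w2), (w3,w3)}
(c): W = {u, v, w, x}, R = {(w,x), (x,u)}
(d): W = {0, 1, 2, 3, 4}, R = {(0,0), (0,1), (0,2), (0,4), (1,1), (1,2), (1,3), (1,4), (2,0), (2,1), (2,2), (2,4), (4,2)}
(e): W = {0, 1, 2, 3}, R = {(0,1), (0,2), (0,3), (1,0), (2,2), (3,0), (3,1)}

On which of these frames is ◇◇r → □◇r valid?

(c)

Frame correspondent (Sahlqvist): ∀x ∀y ∀z ((xR²y ∧ xRz) → ∃w (y = w ∧ zRw)) — i.e. a generalized confluence (Geach) condition.
(a): fails — uR²u, uRv but no t with u=t and vRt.
(b): fails — w3R²w0, w3Rw2 but no w with w0=w and w2Rw.
(c): condition met.
(d): fails — 0R²0, 0R1 but no w with 0=w and 1Rw.
(e): fails — 0R²0, 0R2 but no w with 0=w and 2Rw.
Valid on: (c).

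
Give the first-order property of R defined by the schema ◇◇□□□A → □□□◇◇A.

∀x ∀y ∀z ((xR²y ∧ xR³z) → ∃w (yR³w ∧ zR²w))

This is a Sahlqvist (Geach-type) schema ◇^2□^3A → □^3◇^2A.
First-order correspondent: ∀x ∀y ∀z ((xR²y ∧ xR³z) → ∃w (yR³w ∧ zR²w)).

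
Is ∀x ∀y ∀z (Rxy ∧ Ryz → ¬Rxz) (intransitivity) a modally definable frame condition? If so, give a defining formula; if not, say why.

Any modally definable frame class is closed under surjective bounded morphisms.
The 7-cycle (worlds 0,1,2,3,4,5,6 with 0→1→2→3→4→5→6→0) is intransitive. Mapping every world to a single reflexive point • is a surjective bounded morphism; the reflexive point is not intransitive (R••∧R•• but R••).
So the class is not modally definable.

Not definable by any modal formula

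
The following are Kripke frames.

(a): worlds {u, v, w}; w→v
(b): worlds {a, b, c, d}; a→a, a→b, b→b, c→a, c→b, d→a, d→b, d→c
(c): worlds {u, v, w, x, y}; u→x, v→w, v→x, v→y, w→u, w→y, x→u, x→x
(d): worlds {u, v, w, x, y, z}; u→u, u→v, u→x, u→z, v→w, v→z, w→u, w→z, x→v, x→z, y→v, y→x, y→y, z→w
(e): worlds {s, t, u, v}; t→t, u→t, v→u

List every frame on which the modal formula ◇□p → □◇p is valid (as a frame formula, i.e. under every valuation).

(b), (e)

The schema corresponds to convergence: ∀x ∀y ∀z (Rxy ∧ Rxz → ∃w (Ryw ∧ Rzw)).
(a): fails — Rwv and Rwv but v and v have no common successor.
(b): condition met.
(c): fails — Rvw and Rvy but w and y have no common successor.
(d): fails — Ruz and Ruu but z and u have no common successor.
(e): condition met.
Valid on: (b), (e).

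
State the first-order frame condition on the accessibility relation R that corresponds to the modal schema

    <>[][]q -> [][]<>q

forall x forall y forall z ((xRy & x R^2 z) -> exists w (y R^2 w & zRw))

This is a Sahlqvist (Geach-type) schema ◇^1□^2q → □^2◇^1q.
Minimal-valuation argument: fix x; take any y with xR^1y and any z with xR^2z. Set V(q) to the set of worlds R-reachable from y in exactly 2 steps. Then □^2q holds at y, so the antecedent holds at x; validity forces ◇^1q at z, giving a w with zR^1w and yR^2w.
First-order correspondent: forall x forall y forall z ((xRy & x R^2 z) -> exists w (y R^2 w & zRw)).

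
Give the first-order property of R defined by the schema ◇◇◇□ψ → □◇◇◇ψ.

∀x ∀y ∀z ((xR³y ∧ xRz) → ∃w (yRw ∧ zR³w))

This is a Sahlqvist (Geach-type) schema ◇^3□^1ψ → □^1◇^3ψ.
Minimal-valuation argument: fix x; take any y with xR^3y and any z with xR^1z. Set V(ψ) to the set of worlds R-reachable from y in exactly 1 step. Then □^1ψ holds at y, so the antecedent holds at x; validity forces ◇^3ψ at z, giving a w with zR^3w and yR^1w.
First-order correspondent: ∀x ∀y ∀z ((xR³y ∧ xRz) → ∃w (yRw ∧ zR³w)).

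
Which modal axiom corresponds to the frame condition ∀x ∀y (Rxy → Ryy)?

□(□q → q)

A defining formula is □(□q → q) (the T□ axiom).
Suppose □(□q→q) is valid. Take Rxy and set V(q)={w : Ryw}. Then at y, □q holds; since □(□q→q) at x, □q→q at y, so q at y, i.e. Ryy.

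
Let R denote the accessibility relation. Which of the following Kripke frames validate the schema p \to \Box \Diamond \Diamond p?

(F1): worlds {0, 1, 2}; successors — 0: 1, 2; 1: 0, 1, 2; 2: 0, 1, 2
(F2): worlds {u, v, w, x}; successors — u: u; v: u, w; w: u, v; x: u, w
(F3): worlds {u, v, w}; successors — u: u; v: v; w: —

This is the axiom for a generalized confluence (Geach) condition; its first-order frame correspondent is \forall x \forall z (xRz \to \exists w (x = w \wedge z R^2 w)).
(F1): satisfies the condition.
(F2): fails — vRu but no t with v=t and uR²t.
(F3): satisfies the condition.

(F1), (F3)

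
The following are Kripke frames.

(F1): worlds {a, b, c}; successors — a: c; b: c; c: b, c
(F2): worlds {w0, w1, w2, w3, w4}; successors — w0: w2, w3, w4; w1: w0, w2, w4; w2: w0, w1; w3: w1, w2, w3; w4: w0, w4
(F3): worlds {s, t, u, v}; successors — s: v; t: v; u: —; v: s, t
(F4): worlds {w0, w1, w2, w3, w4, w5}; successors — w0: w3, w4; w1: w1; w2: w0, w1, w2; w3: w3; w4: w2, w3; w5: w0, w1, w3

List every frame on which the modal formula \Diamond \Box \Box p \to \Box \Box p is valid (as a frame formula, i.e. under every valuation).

(F1)

This is the axiom for a generalized confluence (Geach) condition; its first-order frame correspondent is \forall x \forall y \forall z ((xRy \wedge x R^2 z) \to \exists w (y R^2 w \wedge z = w)).
(F1): condition met.
(F2): fails — w0Rw2, w0R²w1 but no w with w2R²w and w1=w.
(F3): fails — sRv, sR²s but no w with vR²w and s=w.
(F4): fails — w0Rw3, w0R²w2 but no w with w3R²w and w2=w.
Valid on: (F1).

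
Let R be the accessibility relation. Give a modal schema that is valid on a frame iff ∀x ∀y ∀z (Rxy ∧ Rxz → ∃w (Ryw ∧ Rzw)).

This is convergence; the standard corresponding axiom is .2: ◇□s → □◇s.

◇□s → □◇s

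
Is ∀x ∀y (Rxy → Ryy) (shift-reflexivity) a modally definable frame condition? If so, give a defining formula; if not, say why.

This is a Sahlqvist condition; the T□ axiom □(□p → p) defines it.

Yes — defined by □(□p → p)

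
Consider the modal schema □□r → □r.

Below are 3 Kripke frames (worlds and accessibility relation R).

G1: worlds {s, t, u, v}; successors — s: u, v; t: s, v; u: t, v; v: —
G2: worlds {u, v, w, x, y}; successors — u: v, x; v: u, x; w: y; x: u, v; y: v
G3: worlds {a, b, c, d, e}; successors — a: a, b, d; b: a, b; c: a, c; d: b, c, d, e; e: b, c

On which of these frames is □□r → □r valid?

Frame correspondent (Sahlqvist): ∀x ∀y (Rxy → ∃z (Rxz ∧ Rzy)) — i.e. density.
G1: fails — Rut but no z with Ruz and Rzt.
G2: fails — Rwy but no z with Rwz and Rzy.
G3: holds.

G3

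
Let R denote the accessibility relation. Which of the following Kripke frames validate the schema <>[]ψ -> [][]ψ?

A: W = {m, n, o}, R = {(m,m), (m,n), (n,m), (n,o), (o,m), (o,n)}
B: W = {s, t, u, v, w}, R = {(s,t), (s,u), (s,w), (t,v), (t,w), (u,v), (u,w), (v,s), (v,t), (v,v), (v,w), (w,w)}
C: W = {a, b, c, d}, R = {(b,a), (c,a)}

Frame correspondent (Sahlqvist): forall x forall y forall z ((xRy & x R^2 z) -> exists w (yRw & z = w)) — i.e. a generalized confluence (Geach) condition.
A: fails — mRm, mR²o but no w with mRw and o=w.
B: fails — sRw, sR²v but no w* with wRw* and v=w*.
C: satisfies the condition.
Valid on: C.

C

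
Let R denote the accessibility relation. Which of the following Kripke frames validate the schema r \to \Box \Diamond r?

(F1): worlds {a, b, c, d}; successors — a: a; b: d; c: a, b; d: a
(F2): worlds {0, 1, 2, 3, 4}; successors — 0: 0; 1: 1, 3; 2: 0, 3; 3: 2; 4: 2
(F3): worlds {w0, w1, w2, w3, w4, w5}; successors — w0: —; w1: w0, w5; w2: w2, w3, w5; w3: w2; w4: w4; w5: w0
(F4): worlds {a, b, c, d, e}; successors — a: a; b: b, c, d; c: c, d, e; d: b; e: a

The schema corresponds to symmetry: \forall x \forall y (Rxy \to Ryx).
(F1): fails — Rcb but not Rbc.
(F2): fails — R20 but not R02.
(F3): fails — Rw1w5 but not Rw5w1.
(F4): fails — Rbc but not Rcb.
Valid on no frame.

none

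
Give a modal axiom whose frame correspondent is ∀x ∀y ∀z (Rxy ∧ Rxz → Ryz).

This is the Euclidean property; the standard corresponding axiom is 5: ◇q → □◇q.
Suppose ◇q→□◇q is valid. Take Rxy, Rxz and set V(q)={y}. Then ◇q at x, so □◇q at x, so ◇q at z, so some w with Rzw has q; w=y, i.e. Rzy. By symmetry of the argument, Ryz.

◇q → □◇q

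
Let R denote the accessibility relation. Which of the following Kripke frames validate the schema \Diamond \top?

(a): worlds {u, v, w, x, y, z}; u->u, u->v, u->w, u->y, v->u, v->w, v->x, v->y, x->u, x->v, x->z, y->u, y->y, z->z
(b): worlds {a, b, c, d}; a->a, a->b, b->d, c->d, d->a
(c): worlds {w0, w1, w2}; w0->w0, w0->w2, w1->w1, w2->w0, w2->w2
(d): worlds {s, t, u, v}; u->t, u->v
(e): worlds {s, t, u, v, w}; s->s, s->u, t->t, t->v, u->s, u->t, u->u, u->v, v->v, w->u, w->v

The schema corresponds to seriality: \forall x \exists y Rxy.
(a): fails — world w has no successor.
(b): satisfies the condition.
(c): satisfies the condition.
(d): fails — world s has no successor.
(e): satisfies the condition.

(b), (c), (e)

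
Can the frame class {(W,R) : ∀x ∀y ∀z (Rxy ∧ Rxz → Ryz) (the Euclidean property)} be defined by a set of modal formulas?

Yes, by ◇q → □◇q

This is a Sahlqvist condition; the 5 axiom ◇q → □◇q defines it.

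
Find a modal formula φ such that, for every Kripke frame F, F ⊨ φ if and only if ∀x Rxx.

□s → s

This is reflexivity; the standard corresponding axiom is T: □s → s.
Suppose □s→s is valid. At any x set V(s)={w : Rxw}. Then □s holds at x, so s holds at x, i.e. Rxx.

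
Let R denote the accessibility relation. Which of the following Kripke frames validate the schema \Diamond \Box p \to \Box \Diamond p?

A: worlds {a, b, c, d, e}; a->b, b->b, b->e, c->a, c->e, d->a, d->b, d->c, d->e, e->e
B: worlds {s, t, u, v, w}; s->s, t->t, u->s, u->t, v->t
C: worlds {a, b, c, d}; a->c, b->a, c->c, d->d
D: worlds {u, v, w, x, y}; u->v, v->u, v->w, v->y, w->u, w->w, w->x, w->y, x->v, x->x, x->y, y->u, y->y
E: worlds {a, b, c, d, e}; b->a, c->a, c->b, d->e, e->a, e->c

C

The schema corresponds to convergence: \forall x \forall y \forall z (Rxy \wedge Rxz \to \exists w (Ryw \wedge Rzw)).
A: fails — Rce and Rca but e and a have no common successor.
B: fails — Rut and Rus but t and s have no common successor.
C: holds.
D: fails — Rvw and Rvu but w and u have no common successor.
E: fails — Rba and Rba but a and a have no common successor.
Valid on: C.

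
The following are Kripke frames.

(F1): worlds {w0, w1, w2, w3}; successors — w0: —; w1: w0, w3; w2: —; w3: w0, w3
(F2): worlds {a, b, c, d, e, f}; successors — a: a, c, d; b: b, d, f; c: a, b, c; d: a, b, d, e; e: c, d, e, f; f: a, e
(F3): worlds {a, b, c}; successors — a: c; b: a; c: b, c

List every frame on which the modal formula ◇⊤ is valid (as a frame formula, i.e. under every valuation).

This is the axiom for seriality; its first-order frame correspondent is ∀x ∃y Rxy.
(F1): fails — world w0 has no successor.
(F2): condition met.
(F3): condition met.
Valid on: (F2), (F3).

(F2), (F3)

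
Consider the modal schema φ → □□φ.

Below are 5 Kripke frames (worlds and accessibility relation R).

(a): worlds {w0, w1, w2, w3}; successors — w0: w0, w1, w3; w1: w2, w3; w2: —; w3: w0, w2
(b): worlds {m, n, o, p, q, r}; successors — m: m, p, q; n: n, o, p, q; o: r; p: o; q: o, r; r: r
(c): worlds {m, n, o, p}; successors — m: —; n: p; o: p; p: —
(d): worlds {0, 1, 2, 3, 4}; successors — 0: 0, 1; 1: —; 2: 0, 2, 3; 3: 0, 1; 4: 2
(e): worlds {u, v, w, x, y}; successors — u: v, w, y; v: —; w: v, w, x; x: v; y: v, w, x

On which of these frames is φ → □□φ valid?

This is the axiom for a generalized confluence (Geach) condition; its first-order frame correspondent is ∀x ∀z (xR²z → ∃w (x = w ∧ z = w)).
(a): fails — w0R²w1 but w0 ≠ w1.
(b): fails — mR²o but m ≠ o.
(c): satisfies the condition.
(d): fails — 0R²1 but 0 ≠ 1.
(e): fails — uR²v but u ≠ v.
Valid on: (c).

(c)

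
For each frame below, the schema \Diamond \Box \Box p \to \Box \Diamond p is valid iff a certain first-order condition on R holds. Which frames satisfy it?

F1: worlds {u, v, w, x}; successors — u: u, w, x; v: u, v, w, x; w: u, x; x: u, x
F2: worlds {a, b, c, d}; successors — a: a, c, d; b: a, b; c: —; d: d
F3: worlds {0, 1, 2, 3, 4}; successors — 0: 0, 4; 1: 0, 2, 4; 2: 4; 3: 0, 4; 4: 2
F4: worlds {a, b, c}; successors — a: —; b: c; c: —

The schema corresponds to a generalized confluence (Geach) condition: \forall x \forall y \forall z ((xRy \wedge xRz) \to \exists w (y R^2 w \wedge zRw)).
F1: satisfies the condition.
F2: fails — aRa, aRc but no w with aR²w and cRw.
F3: fails — 0R4, 0R4 but no w with 4R²w and 4Rw.
F4: fails — bRc, bRc but no w with cR²w and cRw.
Valid on: F1.

F1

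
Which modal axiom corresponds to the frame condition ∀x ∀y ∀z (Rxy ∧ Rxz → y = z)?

◇s → □s

This is partial functionality; the standard corresponding axiom is CD: ◇s → □s.
Suppose ◇s→□s is valid. Take Rxy, Rxz and set V(s)={y}. Then ◇s at x, so □s at x, so s at z, i.e. z=y.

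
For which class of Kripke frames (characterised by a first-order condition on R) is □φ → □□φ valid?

transitivity: ∀x ∀y ∀z (Rxy ∧ Ryz → Rxz)

This schema is the 4 axiom.
Its frame correspondent is transitivity — ∀x ∀y ∀z (Rxy ∧ Ryz → Rxz).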